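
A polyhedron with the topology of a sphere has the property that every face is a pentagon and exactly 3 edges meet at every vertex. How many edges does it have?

Each face has 5 edges and each edge borders two faces, so 2E = 5F.
Each vertex has degree 3, so 3V = 2E and hence V = 5F/3.
Euler: V − E + F = 2 ⇒ (5F/3) − (5F/2) + F = 2.
Multiply by 6: (10 − 15 + 6)F = 12, i.e. 1F = 12.
So F = 12, E = 5·12/2 = 30, V = 5·12/3 = 20.

30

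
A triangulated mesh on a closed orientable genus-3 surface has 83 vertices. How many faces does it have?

174

χ = 2 − 2·3 = -4, and every face is a triangle so 3F = 2E.
V − E + F = -4 with E = 3F/2 gives 83 − (3/2 − 1)·F = -4, so F = 174 and E = 261.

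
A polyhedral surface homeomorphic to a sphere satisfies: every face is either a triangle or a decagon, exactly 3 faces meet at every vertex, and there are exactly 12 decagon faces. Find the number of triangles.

20

Let x be the number of triangles; then F = 12 + x.
Edge–face incidences: 2E = 10·12 + 3·x = 120 + 3x.
Every vertex has degree 3, so 3V = 2E.
Euler: V − E + F = 2 ⇒ (2E)/3 − E + (12 + x) = 2.
Multiply by 6: 2·(2E) − 3·(2E) + 6·(12 + x) = 12, i.e. 72 + 6x − (120 + 3x) = 12.
Collecting terms: 3x − 48 = 12, so 3x = 60, so x = 20.
Then 2E = 120 + 3·20 = 180, so E = 90, V = 2E/3 = 60, F = 12 + 20 = 32.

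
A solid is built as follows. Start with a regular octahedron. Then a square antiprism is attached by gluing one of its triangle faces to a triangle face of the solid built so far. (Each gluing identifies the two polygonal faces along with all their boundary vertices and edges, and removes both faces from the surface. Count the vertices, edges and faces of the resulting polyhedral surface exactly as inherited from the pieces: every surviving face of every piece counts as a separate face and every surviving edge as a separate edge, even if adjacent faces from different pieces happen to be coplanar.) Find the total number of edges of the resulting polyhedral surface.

25

A regular octahedron: V=6, E=12, F=8.
Attach a square antiprism (V=8, E=16, F=10) along a 3-gon: merge 3 vertices and 3 edges, delete both glued faces → V=11, E=25, F=16.
Check: V − E + F = 11 − 25 + 16 = 2.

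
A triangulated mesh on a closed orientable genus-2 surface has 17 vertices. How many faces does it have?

38

χ = 2 − 2·2 = -2, and every face is a triangle so 3F = 2E.
V − E + F = -2 with E = 3F/2 gives 17 − (3/2 − 1)·F = -2, so F = 38 and E = 57.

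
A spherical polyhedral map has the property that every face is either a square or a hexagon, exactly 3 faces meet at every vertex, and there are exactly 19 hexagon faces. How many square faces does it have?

Let x be the number of squares; then F = 19 + x.
Edge–face incidences: 2E = 6·19 + 4·x = 114 + 4x.
Every vertex has degree 3, so 3V = 2E.
Euler: V − E + F = 2 ⇒ (2E)/3 − E + (19 + x) = 2.
Multiply by 6: 2·(2E) − 3·(2E) + 6·(19 + x) = 12, i.e. 114 + 6x − (114 + 4x) = 12.
Collecting terms: 2x = 12, so x = 6.
Then 2E = 114 + 4·6 = 138, so E = 69, V = 2E/3 = 46, F = 19 + 6 = 25.

6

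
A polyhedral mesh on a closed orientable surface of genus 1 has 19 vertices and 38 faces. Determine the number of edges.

For a closed orientable surface of genus 1, χ = 2 − 2·1 = 0.
E = V + F − (0) = 19 + 38 − (0) = 57.

57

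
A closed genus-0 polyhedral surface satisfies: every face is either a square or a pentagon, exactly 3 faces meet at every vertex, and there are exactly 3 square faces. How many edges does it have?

21

Let x be the number of pentagons; then F = 3 + x.
Edge–face incidences: 2E = 4·3 + 5·x = 12 + 5x.
Every vertex has degree 3, so 3V = 2E.
Euler: V − E + F = 2 ⇒ (2E)/3 − E + (3 + x) = 2.
Multiply by 6: 2·(2E) − 3·(2E) + 6·(3 + x) = 12, i.e. 18 + 6x − (12 + 5x) = 12.
Collecting terms: x + 6 = 12, so x = 6.
Then 2E = 12 + 5·6 = 42, so E = 21, V = 2E/3 = 14, F = 3 + 6 = 9.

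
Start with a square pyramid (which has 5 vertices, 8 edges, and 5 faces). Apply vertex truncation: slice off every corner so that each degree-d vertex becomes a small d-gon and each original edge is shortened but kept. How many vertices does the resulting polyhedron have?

16

Truncation replaces each original edge-end by a new vertex, so V′ = 2E = 16.
Each original edge survives, and each old vertex of degree d contributes d new edges; summing degrees gives Σd = 2E, so E′ = E + 2E = 3E = 24.
Each original face survives and each original vertex becomes one new face: F′ = F + V = 10.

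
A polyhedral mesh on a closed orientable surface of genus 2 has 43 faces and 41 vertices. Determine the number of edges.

For a closed orientable surface of genus 2, χ = 2 − 2·2 = -2.
E = V + F − (-2) = 41 + 43 − (-2) = 86.

86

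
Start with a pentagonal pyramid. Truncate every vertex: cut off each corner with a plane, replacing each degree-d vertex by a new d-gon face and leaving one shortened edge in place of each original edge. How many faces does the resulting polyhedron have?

12

The base solid has V = 6, E = 10, F = 6.
Truncation replaces each original edge-end by a new vertex, so V′ = 2E = 20.
Each original edge survives, and each old vertex of degree d contributes d new edges; summing degrees gives Σd = 2E, so E′ = E + 2E = 3E = 30.
Each original face survives and each original vertex becomes one new face: F′ = F + V = 12.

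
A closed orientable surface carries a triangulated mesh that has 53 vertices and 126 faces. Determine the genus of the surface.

6

Every face is a triangle, so 2E = 3·126 = 378, giving E = 189.
χ = V − E + F = 53 − 189 + 126 = -10.
For a closed orientable surface χ = 2 − 2g, so g = (2 − (-10))/2 = 6.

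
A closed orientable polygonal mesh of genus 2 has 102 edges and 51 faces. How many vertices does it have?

For a closed orientable surface of genus 2, χ = 2 − 2·2 = -2.
V = -2 + E − F = -2 + 102 − 51 = 49.

49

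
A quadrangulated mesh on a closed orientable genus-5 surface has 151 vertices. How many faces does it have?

159

χ = 2 − 2·5 = -8, and every face is a square so 4F = 2E.
V − E + F = -8 with E = 4F/2 gives 151 − (4/2 − 1)·F = -8, so F = 159 and E = 318.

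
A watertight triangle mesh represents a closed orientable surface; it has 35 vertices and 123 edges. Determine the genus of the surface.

4

Every face is a triangle and each edge borders two faces, so 3F = 2·123, giving F = 82.
χ = V − E + F = 35 − 123 + 82 = -6.
For a closed orientable surface χ = 2 − 2g, so g = (2 − (-6))/2 = 4.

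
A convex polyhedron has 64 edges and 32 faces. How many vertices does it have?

34

Here V − E + F = 2.
V = 2 + E − F = 2 + 64 − 32 = 34.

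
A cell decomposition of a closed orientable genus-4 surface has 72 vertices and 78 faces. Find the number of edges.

156

For a closed orientable surface of genus 4, χ = 2 − 2·4 = -6.
E = V + F − (-6) = 72 + 78 − (-6) = 156.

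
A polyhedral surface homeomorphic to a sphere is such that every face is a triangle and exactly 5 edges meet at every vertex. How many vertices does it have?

Each face has 3 edges and each edge borders two faces, so 2E = 3F.
Each vertex has degree 5, so 5V = 2E and hence V = 3F/5.
Euler: V − E + F = 2 ⇒ (3F/5) − (3F/2) + F = 2.
Multiply by 10: (6 − 15 + 10)F = 20, i.e. 1F = 20.
So F = 20, E = 3·20/2 = 30, V = 3·20/5 = 12.

12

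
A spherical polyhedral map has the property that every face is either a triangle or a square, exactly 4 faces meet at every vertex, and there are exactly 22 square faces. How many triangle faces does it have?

8

Let x be the number of triangles; then F = 22 + x.
Edge–face incidences: 2E = 4·22 + 3·x = 88 + 3x.
Every vertex has degree 4, so 4V = 2E.
Euler: V − E + F = 2 ⇒ (2E)/4 − E + (22 + x) = 2.
Multiply by 8: 2·(2E) − 4·(2E) + 8·(22 + x) = 16, i.e. 176 + 8x − 2·(88 + 3x) = 16.
Collecting terms: 2x = 16, so x = 8.
Then 2E = 88 + 3·8 = 112, so E = 56, V = 2E/4 = 28, F = 22 + 8 = 30.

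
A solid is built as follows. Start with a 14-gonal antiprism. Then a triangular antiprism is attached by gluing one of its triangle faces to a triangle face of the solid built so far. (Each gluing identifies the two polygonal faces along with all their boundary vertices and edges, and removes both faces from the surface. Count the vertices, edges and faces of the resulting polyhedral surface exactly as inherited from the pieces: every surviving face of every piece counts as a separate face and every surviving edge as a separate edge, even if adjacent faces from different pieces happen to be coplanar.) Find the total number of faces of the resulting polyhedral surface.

A 14-gonal antiprism: V=28, E=56, F=30.
Attach a triangular antiprism (V=6, E=12, F=8) along a 3-gon: merge 3 vertices and 3 edges, delete both glued faces → V=31, E=65, F=36.
Check: V − E + F = 31 − 65 + 36 = 2.

36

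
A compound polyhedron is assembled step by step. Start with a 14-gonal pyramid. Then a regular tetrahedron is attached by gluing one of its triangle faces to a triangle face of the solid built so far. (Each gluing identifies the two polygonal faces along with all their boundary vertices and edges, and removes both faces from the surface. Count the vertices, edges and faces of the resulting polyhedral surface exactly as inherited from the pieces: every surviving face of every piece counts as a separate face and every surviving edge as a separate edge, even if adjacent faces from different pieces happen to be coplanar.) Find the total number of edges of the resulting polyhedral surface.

31

A 14-gonal pyramid: V=15, E=28, F=15.
Attach a regular tetrahedron (V=4, E=6, F=4) along a 3-gon: merge 3 vertices and 3 edges, delete both glued faces → V=16, E=31, F=17.
Check: V − E + F = 16 − 31 + 17 = 2.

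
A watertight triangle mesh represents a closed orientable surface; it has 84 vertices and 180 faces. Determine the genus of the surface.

4

Every face is a triangle, so 2E = 3·180 = 540, giving E = 270.
χ = V − E + F = 84 − 270 + 180 = -6.
For a closed orientable surface χ = 2 − 2g, so g = (2 − (-6))/2 = 4.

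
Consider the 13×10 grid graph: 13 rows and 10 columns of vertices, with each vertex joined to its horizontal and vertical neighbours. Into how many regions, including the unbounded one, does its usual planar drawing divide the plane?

The grid has V = 13·10 = 130 vertices and E = 13·9 + 10·12 = 237 edges.
F = 2 − V + E = 2 − 130 + 237 = 109.

109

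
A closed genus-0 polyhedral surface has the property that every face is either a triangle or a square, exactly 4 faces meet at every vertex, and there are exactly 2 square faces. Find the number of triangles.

Let x be the number of triangles; then F = 2 + x.
Edge–face incidences: 2E = 4·2 + 3·x = 8 + 3x.
Every vertex has degree 4, so 4V = 2E.
Euler: V − E + F = 2 ⇒ (2E)/4 − E + (2 + x) = 2.
Multiply by 8: 2·(2E) − 4·(2E) + 8·(2 + x) = 16, i.e. 16 + 8x − 2·(8 + 3x) = 16.
Collecting terms: 2x = 16, so x = 8.
Then 2E = 8 + 3·8 = 32, so E = 16, V = 2E/4 = 8, F = 2 + 8 = 10.

8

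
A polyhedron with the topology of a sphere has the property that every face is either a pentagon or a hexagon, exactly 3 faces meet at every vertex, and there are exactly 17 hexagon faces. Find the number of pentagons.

12

Let x be the number of pentagons; then F = 17 + x.
Edge–face incidences: 2E = 6·17 + 5·x = 102 + 5x.
Every vertex has degree 3, so 3V = 2E.
Euler: V − E + F = 2 ⇒ (2E)/3 − E + (17 + x) = 2.
Multiply by 6: 2·(2E) − 3·(2E) + 6·(17 + x) = 12, i.e. 102 + 6x − (102 + 5x) = 12.
Collecting terms: x = 12.
Then 2E = 102 + 5·12 = 162, so E = 81, V = 2E/3 = 54, F = 17 + 12 = 29.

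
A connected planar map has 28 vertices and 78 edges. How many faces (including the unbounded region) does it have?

Euler's formula for a connected plane graph: V − E + F = 2, so F = 2 − 28 + 78 = 52.

52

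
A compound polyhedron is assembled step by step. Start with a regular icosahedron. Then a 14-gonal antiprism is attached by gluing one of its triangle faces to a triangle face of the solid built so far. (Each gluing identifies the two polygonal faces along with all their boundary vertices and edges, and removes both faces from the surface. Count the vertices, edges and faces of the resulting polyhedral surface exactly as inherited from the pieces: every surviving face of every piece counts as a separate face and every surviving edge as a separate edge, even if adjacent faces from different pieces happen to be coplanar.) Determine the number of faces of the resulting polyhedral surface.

A regular icosahedron: V=12, E=30, F=20.
Attach a 14-gonal antiprism (V=28, E=56, F=30) along a 3-gon: merge 3 vertices and 3 edges, delete both glued faces → V=37, E=83, F=48.
Check: V − E + F = 37 − 83 + 48 = 2.

48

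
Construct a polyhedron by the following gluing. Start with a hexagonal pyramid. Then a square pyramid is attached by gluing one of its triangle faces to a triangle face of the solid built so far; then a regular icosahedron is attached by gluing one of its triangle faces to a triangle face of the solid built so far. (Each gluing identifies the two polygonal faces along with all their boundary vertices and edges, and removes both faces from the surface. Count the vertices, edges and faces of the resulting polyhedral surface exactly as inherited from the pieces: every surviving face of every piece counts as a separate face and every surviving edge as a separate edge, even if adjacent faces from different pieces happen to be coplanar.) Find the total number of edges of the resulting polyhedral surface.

44

A hexagonal pyramid: V=7, E=12, F=7.
Attach a square pyramid (V=5, E=8, F=5) along a 3-gon: merge 3 vertices and 3 edges, delete both glued faces → V=9, E=17, F=10.
Attach a regular icosahedron (V=12, E=30, F=20) along a 3-gon: merge 3 vertices and 3 edges, delete both glued faces → V=18, E=44, F=28.
Check: V − E + F = 18 − 44 + 28 = 2.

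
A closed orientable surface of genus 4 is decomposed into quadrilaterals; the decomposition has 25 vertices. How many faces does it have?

χ = 2 − 2·4 = -6, and every face is a square so 4F = 2E.
V − E + F = -6 with E = 4F/2 gives 25 − (4/2 − 1)·F = -6, so F = 31 and E = 62.

31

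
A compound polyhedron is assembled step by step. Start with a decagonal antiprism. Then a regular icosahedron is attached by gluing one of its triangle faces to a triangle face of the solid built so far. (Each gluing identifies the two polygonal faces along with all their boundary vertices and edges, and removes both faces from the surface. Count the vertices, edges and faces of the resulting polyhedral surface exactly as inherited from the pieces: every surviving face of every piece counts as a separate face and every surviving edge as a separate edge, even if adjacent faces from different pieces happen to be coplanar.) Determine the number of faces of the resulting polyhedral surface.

A decagonal antiprism: V=20, E=40, F=22.
Attach a regular icosahedron (V=12, E=30, F=20) along a 3-gon: merge 3 vertices and 3 edges, delete both glued faces → V=29, E=67, F=40.
Check: V − E + F = 29 − 67 + 40 = 2.

40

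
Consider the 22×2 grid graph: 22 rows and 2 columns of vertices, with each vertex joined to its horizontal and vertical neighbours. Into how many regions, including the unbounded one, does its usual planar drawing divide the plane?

22

The grid has V = 22·2 = 44 vertices and E = 22·1 + 2·21 = 64 edges.
F = 2 − V + E = 2 − 44 + 64 = 22.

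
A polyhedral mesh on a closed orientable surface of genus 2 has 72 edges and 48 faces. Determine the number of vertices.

For a closed orientable surface of genus 2, χ = 2 − 2·2 = -2.
V = -2 + E − F = -2 + 72 − 48 = 22.

22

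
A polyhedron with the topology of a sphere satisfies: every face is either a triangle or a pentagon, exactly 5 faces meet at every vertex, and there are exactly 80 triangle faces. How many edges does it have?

150

Let x be the number of pentagons; then F = 80 + x.
Edge–face incidences: 2E = 3·80 + 5·x = 240 + 5x.
Every vertex has degree 5, so 5V = 2E.
Euler: V − E + F = 2 ⇒ (2E)/5 − E + (80 + x) = 2.
Multiply by 10: 2·(2E) − 5·(2E) + 10·(80 + x) = 20, i.e. 800 + 10x − 3·(240 + 5x) = 20.
Collecting terms: −5x + 80 = 20, so −5x = −60, so x = 12.
Then 2E = 240 + 5·12 = 300, so E = 150, V = 2E/5 = 60, F = 80 + 12 = 92.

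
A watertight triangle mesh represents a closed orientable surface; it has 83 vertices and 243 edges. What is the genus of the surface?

0

Every face is a triangle and each edge borders two faces, so 3F = 2·243, giving F = 162.
χ = V − E + F = 83 − 243 + 162 = 2.
For a closed orientable surface χ = 2 − 2g, so g = (2 − (2))/2 = 0.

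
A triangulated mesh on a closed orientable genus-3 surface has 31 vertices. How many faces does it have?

χ = 2 − 2·3 = -4, and every face is a triangle so 3F = 2E.
V − E + F = -4 with E = 3F/2 gives 31 − (3/2 − 1)·F = -4, so F = 70 and E = 105.

70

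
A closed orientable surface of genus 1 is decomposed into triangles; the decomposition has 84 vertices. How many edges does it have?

χ = 2 − 2·1 = 0, and every face is a triangle so 3F = 2E.
V − E + F = 0 with E = 3F/2 gives 84 − (3/2 − 1)·F = 0, so F = 168 and E = 252.

252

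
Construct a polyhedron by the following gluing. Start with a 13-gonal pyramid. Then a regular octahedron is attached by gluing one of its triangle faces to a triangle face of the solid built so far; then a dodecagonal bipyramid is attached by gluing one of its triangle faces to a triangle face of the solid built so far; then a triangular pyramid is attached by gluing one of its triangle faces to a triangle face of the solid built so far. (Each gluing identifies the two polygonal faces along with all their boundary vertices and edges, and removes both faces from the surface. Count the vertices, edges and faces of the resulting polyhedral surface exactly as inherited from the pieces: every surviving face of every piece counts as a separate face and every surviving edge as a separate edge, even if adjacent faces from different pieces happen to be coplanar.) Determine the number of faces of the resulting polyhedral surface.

44

A 13-gonal pyramid: V=14, E=26, F=14.
Attach a regular octahedron (V=6, E=12, F=8) along a 3-gon: merge 3 vertices and 3 edges, delete both glued faces → V=17, E=35, F=20.
Attach a dodecagonal bipyramid (V=14, E=36, F=24) along a 3-gon: merge 3 vertices and 3 edges, delete both glued faces → V=28, E=68, F=42.
Attach a triangular pyramid (V=4, E=6, F=4) along a 3-gon: merge 3 vertices and 3 edges, delete both glued faces → V=29, E=71, F=44.
Check: V − E + F = 29 − 71 + 44 = 2.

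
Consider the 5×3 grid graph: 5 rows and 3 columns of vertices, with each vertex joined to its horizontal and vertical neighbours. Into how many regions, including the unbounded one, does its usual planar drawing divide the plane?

The grid has V = 5·3 = 15 vertices and E = 5·2 + 3·4 = 22 edges.
F = 2 − V + E = 2 − 15 + 22 = 9.

9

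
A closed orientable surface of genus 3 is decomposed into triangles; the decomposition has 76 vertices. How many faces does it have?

160

χ = 2 − 2·3 = -4, and every face is a triangle so 3F = 2E.
V − E + F = -4 with E = 3F/2 gives 76 − (3/2 − 1)·F = -4, so F = 160 and E = 240.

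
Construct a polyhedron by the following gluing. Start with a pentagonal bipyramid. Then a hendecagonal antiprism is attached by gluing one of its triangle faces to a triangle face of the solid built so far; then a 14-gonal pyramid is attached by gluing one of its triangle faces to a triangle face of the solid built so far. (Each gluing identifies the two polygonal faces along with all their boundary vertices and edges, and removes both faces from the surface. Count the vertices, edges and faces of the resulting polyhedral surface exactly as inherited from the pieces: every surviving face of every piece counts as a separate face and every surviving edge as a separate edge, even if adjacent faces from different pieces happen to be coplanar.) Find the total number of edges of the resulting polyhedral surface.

81

A pentagonal bipyramid: V=7, E=15, F=10.
Attach a hendecagonal antiprism (V=22, E=44, F=24) along a 3-gon: merge 3 vertices and 3 edges, delete both glued faces → V=26, E=56, F=32.
Attach a 14-gonal pyramid (V=15, E=28, F=15) along a 3-gon: merge 3 vertices and 3 edges, delete both glued faces → V=38, E=81, F=45.
Check: V − E + F = 38 − 81 + 45 = 2.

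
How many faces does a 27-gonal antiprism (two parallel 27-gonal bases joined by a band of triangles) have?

An antiprism on an n-gon has two n-gon caps and 2n triangles: V = 2·27 = 54, E = 4·27 = 108, F = 2·27 + 2 = 56.

56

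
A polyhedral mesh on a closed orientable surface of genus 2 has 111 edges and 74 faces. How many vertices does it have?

35

For a closed orientable surface of genus 2, χ = 2 − 2·2 = -2.
V = -2 + E − F = -2 + 111 − 74 = 35.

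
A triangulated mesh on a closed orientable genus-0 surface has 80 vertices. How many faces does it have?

χ = 2 − 2·0 = 2, and every face is a triangle so 3F = 2E.
V − E + F = 2 with E = 3F/2 gives 80 − (3/2 − 1)·F = 2, so F = 156 and E = 234.

156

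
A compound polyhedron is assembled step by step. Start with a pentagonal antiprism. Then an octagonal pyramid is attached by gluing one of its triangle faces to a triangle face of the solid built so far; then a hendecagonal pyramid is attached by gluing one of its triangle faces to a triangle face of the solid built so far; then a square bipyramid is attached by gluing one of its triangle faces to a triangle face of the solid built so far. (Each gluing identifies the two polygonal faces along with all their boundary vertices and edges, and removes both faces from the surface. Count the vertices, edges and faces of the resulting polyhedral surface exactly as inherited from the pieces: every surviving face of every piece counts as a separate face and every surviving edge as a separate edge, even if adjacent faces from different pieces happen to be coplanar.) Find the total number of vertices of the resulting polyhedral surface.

28

A pentagonal antiprism: V=10, E=20, F=12.
Attach an octagonal pyramid (V=9, E=16, F=9) along a 3-gon: merge 3 vertices and 3 edges, delete both glued faces → V=16, E=33, F=19.
Attach a hendecagonal pyramid (V=12, E=22, F=12) along a 3-gon: merge 3 vertices and 3 edges, delete both glued faces → V=25, E=52, F=29.
Attach a square bipyramid (V=6, E=12, F=8) along a 3-gon: merge 3 vertices and 3 edges, delete both glued faces → V=28, E=61, F=35.
Check: V − E + F = 28 − 61 + 35 = 2.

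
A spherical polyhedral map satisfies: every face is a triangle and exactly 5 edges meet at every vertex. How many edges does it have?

30

Each face has 3 edges and each edge borders two faces, so 2E = 3F.
Each vertex has degree 5, so 5V = 2E and hence V = 3F/5.
Euler: V − E + F = 2 ⇒ (3F/5) − (3F/2) + F = 2.
Multiply by 10: (6 − 15 + 10)F = 20, i.e. 1F = 20.
So F = 20, E = 3·20/2 = 30, V = 3·20/5 = 12.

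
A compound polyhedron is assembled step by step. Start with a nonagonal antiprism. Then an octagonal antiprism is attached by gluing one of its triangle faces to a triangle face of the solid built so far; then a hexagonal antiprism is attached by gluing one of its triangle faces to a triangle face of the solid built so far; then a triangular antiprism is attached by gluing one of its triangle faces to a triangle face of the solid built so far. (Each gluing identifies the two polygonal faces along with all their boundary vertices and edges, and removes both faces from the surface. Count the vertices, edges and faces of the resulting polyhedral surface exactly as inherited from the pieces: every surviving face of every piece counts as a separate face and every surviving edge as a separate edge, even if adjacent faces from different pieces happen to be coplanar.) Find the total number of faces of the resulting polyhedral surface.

54

A nonagonal antiprism: V=18, E=36, F=20.
Attach an octagonal antiprism (V=16, E=32, F=18) along a 3-gon: merge 3 vertices and 3 edges, delete both glued faces → V=31, E=65, F=36.
Attach a hexagonal antiprism (V=12, E=24, F=14) along a 3-gon: merge 3 vertices and 3 edges, delete both glued faces → V=40, E=86, F=48.
Attach a triangular antiprism (V=6, E=12, F=8) along a 3-gon: merge 3 vertices and 3 edges, delete both glued faces → V=43, E=95, F=54.
Check: V − E + F = 43 − 95 + 54 = 2.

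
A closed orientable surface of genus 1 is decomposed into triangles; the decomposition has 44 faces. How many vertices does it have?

χ = 2 − 2·1 = 0, and every face is a triangle so 3F = 2E.
E = 3·44/2 = 66. Then V = 0 + E − F = 0 + 66 − 44 = 22.

22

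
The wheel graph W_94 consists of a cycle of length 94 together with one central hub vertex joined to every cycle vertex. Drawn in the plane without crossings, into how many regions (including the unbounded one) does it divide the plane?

95

W_94 has V = 94 + 1 = 95 vertices and E = 2·94 = 188 edges.
By Euler's formula F = 2 − V + E = 2 − 95 + 188 = 95.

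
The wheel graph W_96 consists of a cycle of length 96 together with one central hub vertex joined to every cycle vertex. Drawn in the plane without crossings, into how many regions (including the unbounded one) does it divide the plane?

W_96 has V = 96 + 1 = 97 vertices and E = 2·96 = 192 edges.
By Euler's formula F = 2 − V + E = 2 − 97 + 192 = 97.

97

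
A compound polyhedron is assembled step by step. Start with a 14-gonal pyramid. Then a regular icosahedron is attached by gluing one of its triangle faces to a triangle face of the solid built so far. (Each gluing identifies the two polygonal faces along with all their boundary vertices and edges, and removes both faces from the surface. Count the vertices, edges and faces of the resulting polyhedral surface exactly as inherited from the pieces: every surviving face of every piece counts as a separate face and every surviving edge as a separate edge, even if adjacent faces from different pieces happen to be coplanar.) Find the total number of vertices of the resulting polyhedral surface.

A 14-gonal pyramid: V=15, E=28, F=15.
Attach a regular icosahedron (V=12, E=30, F=20) along a 3-gon: merge 3 vertices and 3 edges, delete both glued faces → V=24, E=55, F=33.
Check: V − E + F = 24 − 55 + 33 = 2.

24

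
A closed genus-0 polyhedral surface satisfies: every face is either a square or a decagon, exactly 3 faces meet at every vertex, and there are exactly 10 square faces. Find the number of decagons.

Let x be the number of decagons; then F = 10 + x.
Edge–face incidences: 2E = 4·10 + 10·x = 40 + 10x.
Every vertex has degree 3, so 3V = 2E.
Euler: V − E + F = 2 ⇒ (2E)/3 − E + (10 + x) = 2.
Multiply by 6: 2·(2E) − 3·(2E) + 6·(10 + x) = 12, i.e. 60 + 6x − (40 + 10x) = 12.
Collecting terms: −4x + 20 = 12, so −4x = −8, so x = 2.
Then 2E = 40 + 10·2 = 60, so E = 30, V = 2E/3 = 20, F = 10 + 2 = 12.

2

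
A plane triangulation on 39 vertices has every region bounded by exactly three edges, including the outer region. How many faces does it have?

74

In a plane triangulation 3F = 2E and V − E + F = 2, so F = 2V − 4 = 2·39 − 4 = 74.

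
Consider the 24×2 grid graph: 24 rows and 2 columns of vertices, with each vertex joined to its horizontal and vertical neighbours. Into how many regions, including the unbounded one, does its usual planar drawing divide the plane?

24

The grid has V = 24·2 = 48 vertices and E = 24·1 + 2·23 = 70 edges.
F = 2 − V + E = 2 − 48 + 70 = 24.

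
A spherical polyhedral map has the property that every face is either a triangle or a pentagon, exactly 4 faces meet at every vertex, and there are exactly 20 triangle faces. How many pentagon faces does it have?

Let x be the number of pentagons; then F = 20 + x.
Edge–face incidences: 2E = 3·20 + 5·x = 60 + 5x.
Every vertex has degree 4, so 4V = 2E.
Euler: V − E + F = 2 ⇒ (2E)/4 − E + (20 + x) = 2.
Multiply by 8: 2·(2E) − 4·(2E) + 8·(20 + x) = 16, i.e. 160 + 8x − 2·(60 + 5x) = 16.
Collecting terms: −2x + 40 = 16, so −2x = −24, so x = 12.
Then 2E = 60 + 5·12 = 120, so E = 60, V = 2E/4 = 30, F = 20 + 12 = 32.

12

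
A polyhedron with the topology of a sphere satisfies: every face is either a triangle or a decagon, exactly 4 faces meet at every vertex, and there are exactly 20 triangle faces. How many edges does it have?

40

Let x be the number of decagons; then F = 20 + x.
Edge–face incidences: 2E = 3·20 + 10·x = 60 + 10x.
Every vertex has degree 4, so 4V = 2E.
Euler: V − E + F = 2 ⇒ (2E)/4 − E + (20 + x) = 2.
Multiply by 8: 2·(2E) − 4·(2E) + 8·(20 + x) = 16, i.e. 160 + 8x − 2·(60 + 10x) = 16.
Collecting terms: −12x + 40 = 16, so −12x = −24, so x = 2.
Then 2E = 60 + 10·2 = 80, so E = 40, V = 2E/4 = 20, F = 20 + 2 = 22.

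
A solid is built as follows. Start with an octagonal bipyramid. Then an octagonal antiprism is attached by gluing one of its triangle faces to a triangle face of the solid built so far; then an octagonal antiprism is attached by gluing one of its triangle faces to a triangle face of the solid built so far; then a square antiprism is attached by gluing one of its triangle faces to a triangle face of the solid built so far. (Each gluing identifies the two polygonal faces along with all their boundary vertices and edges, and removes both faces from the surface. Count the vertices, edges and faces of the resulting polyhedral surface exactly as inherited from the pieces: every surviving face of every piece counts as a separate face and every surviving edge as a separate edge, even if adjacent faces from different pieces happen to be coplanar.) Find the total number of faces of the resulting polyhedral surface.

An octagonal bipyramid: V=10, E=24, F=16.
Attach an octagonal antiprism (V=16, E=32, F=18) along a 3-gon: merge 3 vertices and 3 edges, delete both glued faces → V=23, E=53, F=32.
Attach an octagonal antiprism (V=16, E=32, F=18) along a 3-gon: merge 3 vertices and 3 edges, delete both glued faces → V=36, E=82, F=48.
Attach a square antiprism (V=8, E=16, F=10) along a 3-gon: merge 3 vertices and 3 edges, delete both glued faces → V=41, E=95, F=56.
Check: V − E + F = 41 − 95 + 56 = 2.

56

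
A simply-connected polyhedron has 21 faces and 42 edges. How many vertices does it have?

23

Here V − E + F = 2.
V = 2 + E − F = 2 + 42 − 21 = 23.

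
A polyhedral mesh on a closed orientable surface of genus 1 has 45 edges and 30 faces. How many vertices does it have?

15

For a closed orientable surface of genus 1, χ = 2 − 2·1 = 0.
V = 0 + E − F = 0 + 45 − 30 = 15.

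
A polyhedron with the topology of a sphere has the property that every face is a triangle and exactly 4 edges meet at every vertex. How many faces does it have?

Each face has 3 edges and each edge borders two faces, so 2E = 3F.
Each vertex has degree 4, so 4V = 2E and hence V = 3F/4.
Euler: V − E + F = 2 ⇒ (3F/4) − (3F/2) + F = 2.
Multiply by 8: (6 − 12 + 8)F = 16, i.e. 2F = 16.
So F = 8, E = 3·8/2 = 12, V = 3·8/4 = 6.

8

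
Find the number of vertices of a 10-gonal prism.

20

A prism on an n-gon has two n-gon bases and n rectangular sides: V = 2·10 = 20, E = 3·10 = 30, F = 10 + 2 = 12.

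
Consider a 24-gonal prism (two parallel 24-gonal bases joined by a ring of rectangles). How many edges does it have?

72

A prism on an n-gon has two n-gon bases and n rectangular sides: V = 2·24 = 48, E = 3·24 = 72, F = 24 + 2 = 26.
Check: V − E + F = 48 − 72 + 26 = 2.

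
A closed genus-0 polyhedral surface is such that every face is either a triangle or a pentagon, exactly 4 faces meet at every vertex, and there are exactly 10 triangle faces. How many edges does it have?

Let x be the number of pentagons; then F = 10 + x.
Edge–face incidences: 2E = 3·10 + 5·x = 30 + 5x.
Every vertex has degree 4, so 4V = 2E.
Euler: V − E + F = 2 ⇒ (2E)/4 − E + (10 + x) = 2.
Multiply by 8: 2·(2E) − 4·(2E) + 8·(10 + x) = 16, i.e. 80 + 8x − 2·(30 + 5x) = 16.
Collecting terms: −2x + 20 = 16, so −2x = −4, so x = 2.
Then 2E = 30 + 5·2 = 40, so E = 20, V = 2E/4 = 10, F = 10 + 2 = 12.

20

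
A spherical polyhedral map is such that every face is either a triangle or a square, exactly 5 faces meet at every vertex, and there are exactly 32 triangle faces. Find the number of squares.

6

Let x be the number of squares; then F = 32 + x.
Edge–face incidences: 2E = 3·32 + 4·x = 96 + 4x.
Every vertex has degree 5, so 5V = 2E.
Euler: V − E + F = 2 ⇒ (2E)/5 − E + (32 + x) = 2.
Multiply by 10: 2·(2E) − 5·(2E) + 10·(32 + x) = 20, i.e. 320 + 10x − 3·(96 + 4x) = 20.
Collecting terms: −2x + 32 = 20, so −2x = −12, so x = 6.
Then 2E = 96 + 4·6 = 120, so E = 60, V = 2E/5 = 24, F = 32 + 6 = 38.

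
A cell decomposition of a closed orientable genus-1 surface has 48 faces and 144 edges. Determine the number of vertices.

96

For a closed orientable surface of genus 1, χ = 2 − 2·1 = 0.
V = 0 + E − F = 0 + 144 − 48 = 96.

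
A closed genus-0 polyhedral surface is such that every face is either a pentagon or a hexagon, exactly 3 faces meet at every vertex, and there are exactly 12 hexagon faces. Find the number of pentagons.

Let x be the number of pentagons; then F = 12 + x.
Edge–face incidences: 2E = 6·12 + 5·x = 72 + 5x.
Every vertex has degree 3, so 3V = 2E.
Euler: V − E + F = 2 ⇒ (2E)/3 − E + (12 + x) = 2.
Multiply by 6: 2·(2E) − 3·(2E) + 6·(12 + x) = 12, i.e. 72 + 6x − (72 + 5x) = 12.
Collecting terms: x = 12.
Then 2E = 72 + 5·12 = 132, so E = 66, V = 2E/3 = 44, F = 12 + 12 = 24.

12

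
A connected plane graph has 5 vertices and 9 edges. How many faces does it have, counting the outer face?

Euler's formula for a connected plane graph: V − E + F = 2, so F = 2 − 5 + 9 = 6.

6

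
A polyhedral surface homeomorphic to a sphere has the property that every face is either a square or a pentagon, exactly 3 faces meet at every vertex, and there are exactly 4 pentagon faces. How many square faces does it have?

4

Let x be the number of squares; then F = 4 + x.
Edge–face incidences: 2E = 5·4 + 4·x = 20 + 4x.
Every vertex has degree 3, so 3V = 2E.
Euler: V − E + F = 2 ⇒ (2E)/3 − E + (4 + x) = 2.
Multiply by 6: 2·(2E) − 3·(2E) + 6·(4 + x) = 12, i.e. 24 + 6x − (20 + 4x) = 12.
Collecting terms: 2x + 4 = 12, so 2x = 8, so x = 4.
Then 2E = 20 + 4·4 = 36, so E = 18, V = 2E/3 = 12, F = 4 + 4 = 8.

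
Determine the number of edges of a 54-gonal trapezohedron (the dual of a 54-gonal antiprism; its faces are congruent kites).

The n-trapezohedron (dual of the n-antiprism) has V = 2·54 + 2 = 110, E = 4·54 = 216, F = 2·54 = 108.

216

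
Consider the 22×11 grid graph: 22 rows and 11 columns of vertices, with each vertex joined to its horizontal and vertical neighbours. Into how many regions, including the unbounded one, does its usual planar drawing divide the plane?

211

The grid has V = 22·11 = 242 vertices and E = 22·10 + 11·21 = 451 edges.
F = 2 − V + E = 2 − 242 + 451 = 211.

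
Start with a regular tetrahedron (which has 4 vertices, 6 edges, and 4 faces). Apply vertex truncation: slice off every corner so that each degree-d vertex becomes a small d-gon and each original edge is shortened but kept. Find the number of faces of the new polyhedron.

Truncation replaces each original edge-end by a new vertex, so V′ = 2E = 12.
Each original edge survives, and each old vertex of degree d contributes d new edges; summing degrees gives Σd = 2E, so E′ = E + 2E = 3E = 18.
Each original face survives and each original vertex becomes one new face: F′ = F + V = 8.

8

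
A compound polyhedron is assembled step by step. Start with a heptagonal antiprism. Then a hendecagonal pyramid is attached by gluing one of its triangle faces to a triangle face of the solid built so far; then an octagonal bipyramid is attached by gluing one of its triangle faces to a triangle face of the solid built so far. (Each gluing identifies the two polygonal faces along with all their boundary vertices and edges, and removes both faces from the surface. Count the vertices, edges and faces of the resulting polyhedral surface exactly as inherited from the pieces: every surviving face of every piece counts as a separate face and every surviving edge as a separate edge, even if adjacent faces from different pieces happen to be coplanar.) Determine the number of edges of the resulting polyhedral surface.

A heptagonal antiprism: V=14, E=28, F=16.
Attach a hendecagonal pyramid (V=12, E=22, F=12) along a 3-gon: merge 3 vertices and 3 edges, delete both glued faces → V=23, E=47, F=26.
Attach an octagonal bipyramid (V=10, E=24, F=16) along a 3-gon: merge 3 vertices and 3 edges, delete both glued faces → V=30, E=68, F=40.
Check: V − E + F = 30 − 68 + 40 = 2.

68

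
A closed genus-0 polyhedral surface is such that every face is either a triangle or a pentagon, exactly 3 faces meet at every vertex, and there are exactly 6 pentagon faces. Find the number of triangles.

Let x be the number of triangles; then F = 6 + x.
Edge–face incidences: 2E = 5·6 + 3·x = 30 + 3x.
Every vertex has degree 3, so 3V = 2E.
Euler: V − E + F = 2 ⇒ (2E)/3 − E + (6 + x) = 2.
Multiply by 6: 2·(2E) − 3·(2E) + 6·(6 + x) = 12, i.e. 36 + 6x − (30 + 3x) = 12.
Collecting terms: 3x + 6 = 12, so 3x = 6, so x = 2.
Then 2E = 30 + 3·2 = 36, so E = 18, V = 2E/3 = 12, F = 6 + 2 = 8.

2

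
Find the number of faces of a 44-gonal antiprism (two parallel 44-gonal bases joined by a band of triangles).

90

An antiprism on an n-gon has two n-gon caps and 2n triangles: V = 2·44 = 88, E = 4·44 = 176, F = 2·44 + 2 = 90.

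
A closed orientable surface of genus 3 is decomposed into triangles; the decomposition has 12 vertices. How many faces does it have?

32

χ = 2 − 2·3 = -4, and every face is a triangle so 3F = 2E.
V − E + F = -4 with E = 3F/2 gives 12 − (3/2 − 1)·F = -4, so F = 32 and E = 48.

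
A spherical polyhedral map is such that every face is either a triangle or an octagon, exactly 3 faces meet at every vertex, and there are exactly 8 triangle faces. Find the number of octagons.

6

Let x be the number of octagons; then F = 8 + x.
Edge–face incidences: 2E = 3·8 + 8·x = 24 + 8x.
Every vertex has degree 3, so 3V = 2E.
Euler: V − E + F = 2 ⇒ (2E)/3 − E + (8 + x) = 2.
Multiply by 6: 2·(2E) − 3·(2E) + 6·(8 + x) = 12, i.e. 48 + 6x − (24 + 8x) = 12.
Collecting terms: −2x + 24 = 12, so −2x = −12, so x = 6.
Then 2E = 24 + 8·6 = 72, so E = 36, V = 2E/3 = 24, F = 8 + 6 = 14.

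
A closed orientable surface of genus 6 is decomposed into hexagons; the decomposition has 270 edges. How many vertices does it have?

170

χ = 2 − 2·6 = -10, and every face is a hexagon so 6F = 2E.
F = 2E/6 = 90. Then V = -10 + E − F = -10 + 270 − 90 = 170.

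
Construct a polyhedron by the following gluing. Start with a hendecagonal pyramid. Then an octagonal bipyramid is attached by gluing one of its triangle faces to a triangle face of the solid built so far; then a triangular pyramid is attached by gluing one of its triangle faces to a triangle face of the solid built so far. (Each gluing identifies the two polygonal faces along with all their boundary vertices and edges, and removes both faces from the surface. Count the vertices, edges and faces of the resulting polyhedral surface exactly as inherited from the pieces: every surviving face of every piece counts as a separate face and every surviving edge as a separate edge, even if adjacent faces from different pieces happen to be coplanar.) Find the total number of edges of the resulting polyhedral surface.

A hendecagonal pyramid: V=12, E=22, F=12.
Attach an octagonal bipyramid (V=10, E=24, F=16) along a 3-gon: merge 3 vertices and 3 edges, delete both glued faces → V=19, E=43, F=26.
Attach a triangular pyramid (V=4, E=6, F=4) along a 3-gon: merge 3 vertices and 3 edges, delete both glued faces → V=20, E=46, F=28.
Check: V − E + F = 20 − 46 + 28 = 2.

46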